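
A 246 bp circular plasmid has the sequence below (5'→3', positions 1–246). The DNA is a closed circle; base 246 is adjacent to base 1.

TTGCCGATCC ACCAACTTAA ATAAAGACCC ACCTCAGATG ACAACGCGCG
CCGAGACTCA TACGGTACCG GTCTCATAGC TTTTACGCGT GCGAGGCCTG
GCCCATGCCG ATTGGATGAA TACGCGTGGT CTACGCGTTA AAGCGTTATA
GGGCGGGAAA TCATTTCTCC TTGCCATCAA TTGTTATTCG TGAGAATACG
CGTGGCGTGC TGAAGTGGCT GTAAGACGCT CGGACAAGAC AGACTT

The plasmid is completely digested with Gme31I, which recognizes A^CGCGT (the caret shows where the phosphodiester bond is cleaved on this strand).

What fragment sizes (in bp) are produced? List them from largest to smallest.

133, 65, 37, 11 bp

Gme31I sites (ACGCGT) start at positions 85, 122, 133, 198.
Gme31I cuts after the first base of each site, so after positions 85, 122, 133, 198.
Circular molecule, 4 cuts → 4 fragments:
  86–122 → 37 bp
  123–133 → 11 bp
  134–198 → 65 bp
  199–246 then 1–85 → 48 + 85 = 133 bp
Sorted largest to smallest: 133, 65, 37, 11 bp.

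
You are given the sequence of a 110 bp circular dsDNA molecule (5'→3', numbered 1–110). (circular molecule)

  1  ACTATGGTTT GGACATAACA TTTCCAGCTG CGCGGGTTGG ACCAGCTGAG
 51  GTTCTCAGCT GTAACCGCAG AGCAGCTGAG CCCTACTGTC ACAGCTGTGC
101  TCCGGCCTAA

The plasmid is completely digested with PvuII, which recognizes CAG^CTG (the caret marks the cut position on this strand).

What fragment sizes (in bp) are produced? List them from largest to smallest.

43, 19, 18, 17, 13 bp

PvuII sites (CAGCTG) start at positions 25, 43, 56, 73, 92.
PvuII cuts after base 3 of each site, so after positions 27, 45, 58, 75, 94.
Circular molecule, 5 cuts → 5 fragments:
  28–45 → 18 bp
  46–58 → 13 bp
  59–75 → 17 bp
  76–94 → 19 bp
  95–110 then 1–27 → 16 + 27 = 43 bp
Sorted largest to smallest: 43, 19, 18, 17, 13 bp.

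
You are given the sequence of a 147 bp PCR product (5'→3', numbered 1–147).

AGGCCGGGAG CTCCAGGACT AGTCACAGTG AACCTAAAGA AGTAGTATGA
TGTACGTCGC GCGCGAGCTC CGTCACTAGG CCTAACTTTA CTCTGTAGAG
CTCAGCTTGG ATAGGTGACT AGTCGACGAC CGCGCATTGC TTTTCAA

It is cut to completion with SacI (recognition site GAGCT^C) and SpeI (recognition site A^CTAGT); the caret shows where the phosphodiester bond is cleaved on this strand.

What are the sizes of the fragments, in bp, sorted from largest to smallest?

SacI sites (GAGCTC) start at positions 8, 65, 98.
SacI cuts after base 5 of each site (before the last base), so after positions 12, 69, 102.
SpeI sites (ACTAGT) start at positions 18, 118.
SpeI cuts after the first base of each site, so after positions 18, 118.
Combined cut positions: 12, 18, 69, 102, 118.
Linear molecule, 5 cuts → 6 fragments:
  1–12 → 12 bp
  13–18 → 6 bp
  19–69 → 51 bp
  70–102 → 33 bp
  103–118 → 16 bp
  119–147 → 29 bp
Sorted largest to smallest: 51, 33, 29, 16, 12, 6 bp.

51, 33, 29, 16, 12, 6 bp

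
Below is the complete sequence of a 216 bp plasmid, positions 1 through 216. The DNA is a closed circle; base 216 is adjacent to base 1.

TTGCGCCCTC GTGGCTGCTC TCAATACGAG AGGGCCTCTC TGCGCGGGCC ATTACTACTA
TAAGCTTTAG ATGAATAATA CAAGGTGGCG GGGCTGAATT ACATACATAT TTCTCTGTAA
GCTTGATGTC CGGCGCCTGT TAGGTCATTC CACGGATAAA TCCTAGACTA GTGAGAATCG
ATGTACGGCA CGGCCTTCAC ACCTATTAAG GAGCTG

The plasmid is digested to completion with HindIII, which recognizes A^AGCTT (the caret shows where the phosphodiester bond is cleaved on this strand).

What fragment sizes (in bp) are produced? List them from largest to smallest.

159, 57 bp

HindIII sites (AAGCTT) start at positions 62, 119.
HindIII cuts after the first base of each site, so after positions 62, 119.
Circular molecule, 2 cuts → 2 fragments:
  63–119 → 57 bp
  120–216 then 1–62 → 97 + 62 = 159 bp
Sorted largest to smallest: 159, 57 bp.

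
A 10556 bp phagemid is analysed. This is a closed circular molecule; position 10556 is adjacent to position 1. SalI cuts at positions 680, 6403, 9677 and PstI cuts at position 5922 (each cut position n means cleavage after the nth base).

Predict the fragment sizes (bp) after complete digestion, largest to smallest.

Combined cut positions (sorted): 680, 5922, 6403, 9677.
Circular molecule, 4 cuts → 4 fragments:
  5922 − 680 = 5242 bp
  6403 − 5922 = 481 bp
  9677 − 6403 = 3274 bp
  wrap: 10556 − 9677 + 680 = 1559 bp
Sorted largest to smallest: 5242, 3274, 1559, 481 bp.

5242, 3274, 1559, 481 bp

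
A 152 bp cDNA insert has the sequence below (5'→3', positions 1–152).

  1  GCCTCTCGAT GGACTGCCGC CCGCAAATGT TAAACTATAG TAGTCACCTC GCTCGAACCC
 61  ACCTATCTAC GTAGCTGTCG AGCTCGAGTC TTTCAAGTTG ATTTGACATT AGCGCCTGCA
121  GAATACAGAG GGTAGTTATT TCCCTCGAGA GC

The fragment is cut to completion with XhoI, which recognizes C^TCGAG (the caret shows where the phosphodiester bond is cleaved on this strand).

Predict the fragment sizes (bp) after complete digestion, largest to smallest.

XhoI sites (CTCGAG) start at positions 83, 144.
XhoI cuts after the first base of each site, so after positions 83, 144.
Linear molecule, 2 cuts → 3 fragments:
  1–83 → 83 bp
  84–144 → 61 bp
  145–152 → 8 bp
Sorted largest to smallest: 83, 61, 8 bp.

83, 61, 8 bp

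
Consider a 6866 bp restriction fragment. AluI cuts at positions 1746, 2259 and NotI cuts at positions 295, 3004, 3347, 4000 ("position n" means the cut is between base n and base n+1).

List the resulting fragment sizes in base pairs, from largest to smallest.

2866, 1451, 745, 653, 513, 343, 295 bp

Combined cut positions (sorted): 295, 1746, 2259, 3004, 3347, 4000.
Linear molecule, 6 cuts → 7 fragments:
  295 − 0 = 295 bp
  1746 − 295 = 1451 bp
  2259 − 1746 = 513 bp
  3004 − 2259 = 745 bp
  3347 − 3004 = 343 bp
  4000 − 3347 = 653 bp
  6866 − 4000 = 2866 bp
Sorted largest to smallest: 2866, 1451, 745, 653, 513, 343, 295 bp.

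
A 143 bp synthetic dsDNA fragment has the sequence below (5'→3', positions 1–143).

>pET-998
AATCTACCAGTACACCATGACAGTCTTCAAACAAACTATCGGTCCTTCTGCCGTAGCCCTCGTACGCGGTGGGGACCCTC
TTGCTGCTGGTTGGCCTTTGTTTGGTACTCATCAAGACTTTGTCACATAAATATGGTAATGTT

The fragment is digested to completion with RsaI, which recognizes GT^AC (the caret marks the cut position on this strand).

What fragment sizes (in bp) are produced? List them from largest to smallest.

52, 43, 37, 11 bp

RsaI sites (GTAC) start at positions 10, 62, 105.
RsaI cuts after base 2 of each site, so after positions 11, 63, 106.
Linear molecule, 3 cuts → 4 fragments:
  1–11 → 11 bp
  12–63 → 52 bp
  64–106 → 43 bp
  107–143 → 37 bp
Sorted largest to smallest: 52, 43, 37, 11 bp.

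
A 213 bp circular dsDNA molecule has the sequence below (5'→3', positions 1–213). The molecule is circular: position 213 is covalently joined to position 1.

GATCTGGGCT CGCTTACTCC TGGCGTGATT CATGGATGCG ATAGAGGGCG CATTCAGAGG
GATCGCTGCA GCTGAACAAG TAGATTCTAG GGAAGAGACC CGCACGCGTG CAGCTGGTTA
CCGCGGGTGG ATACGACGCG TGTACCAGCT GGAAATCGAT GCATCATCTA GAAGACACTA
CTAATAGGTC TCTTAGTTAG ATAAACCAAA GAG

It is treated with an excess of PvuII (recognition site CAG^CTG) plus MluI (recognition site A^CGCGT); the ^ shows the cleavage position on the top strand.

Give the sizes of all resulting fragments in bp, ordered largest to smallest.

PvuII sites (CAGCTG) start at positions 69, 111, 146.
PvuII cuts after base 3 of each site, so after positions 71, 113, 148.
MluI sites (ACGCGT) start at positions 104, 136.
MluI cuts after the first base of each site, so after positions 104, 136.
Combined cut positions: 71, 104, 113, 136, 148.
Circular molecule, 5 cuts → 5 fragments:
  72–104 → 33 bp
  105–113 → 9 bp
  114–136 → 23 bp
  137–148 → 12 bp
  149–213 then 1–71 → 65 + 71 = 136 bp
Sorted largest to smallest: 136, 33, 23, 12, 9 bp.

136, 33, 23, 12, 9 bp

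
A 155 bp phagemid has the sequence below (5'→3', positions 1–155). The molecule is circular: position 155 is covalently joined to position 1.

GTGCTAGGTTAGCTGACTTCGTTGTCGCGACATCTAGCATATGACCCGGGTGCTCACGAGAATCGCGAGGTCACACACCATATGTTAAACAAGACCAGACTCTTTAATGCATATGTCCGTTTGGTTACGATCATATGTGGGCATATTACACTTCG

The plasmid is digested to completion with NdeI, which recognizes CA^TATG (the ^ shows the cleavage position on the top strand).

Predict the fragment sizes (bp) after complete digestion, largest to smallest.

61, 41, 31, 22 bp

NdeI sites (CATATG) start at positions 38, 79, 110, 132.
NdeI cuts after base 2 of each site, so after positions 39, 80, 111, 133.
Circular molecule, 4 cuts → 4 fragments:
  40–80 → 41 bp
  81–111 → 31 bp
  112–133 → 22 bp
  134–155 then 1–39 → 22 + 39 = 61 bp
Sorted largest to smallest: 61, 41, 31, 22 bp.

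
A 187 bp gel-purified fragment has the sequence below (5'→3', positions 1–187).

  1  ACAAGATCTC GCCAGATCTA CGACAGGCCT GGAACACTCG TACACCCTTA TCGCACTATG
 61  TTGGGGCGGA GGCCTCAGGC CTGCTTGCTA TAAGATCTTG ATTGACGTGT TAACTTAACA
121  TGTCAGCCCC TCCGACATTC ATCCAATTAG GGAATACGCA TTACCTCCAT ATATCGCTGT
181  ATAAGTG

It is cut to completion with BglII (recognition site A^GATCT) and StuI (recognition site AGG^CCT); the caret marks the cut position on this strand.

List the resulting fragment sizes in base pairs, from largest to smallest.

94, 45, 14, 13, 10, 7, 4 bp

BglII sites (AGATCT) start at positions 4, 14, 93.
BglII cuts after the first base of each site, so after positions 4, 14, 93.
StuI sites (AGGCCT) start at positions 25, 70, 77.
StuI cuts after base 3 of each site, so after positions 27, 72, 79.
Combined cut positions: 4, 14, 27, 72, 79, 93.
Linear molecule, 6 cuts → 7 fragments:
  1–4 → 4 bp
  5–14 → 10 bp
  15–27 → 13 bp
  28–72 → 45 bp
  73–79 → 7 bp
  80–93 → 14 bp
  94–187 → 94 bp
Sorted largest to smallest: 94, 45, 14, 13, 10, 7, 4 bp.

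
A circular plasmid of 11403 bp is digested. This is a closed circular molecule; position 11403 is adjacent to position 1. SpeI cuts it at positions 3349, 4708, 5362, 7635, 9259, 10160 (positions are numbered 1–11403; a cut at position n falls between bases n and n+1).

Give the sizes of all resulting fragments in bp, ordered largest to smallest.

4592, 2273, 1624, 1359, 901, 654 bp

Circular molecule, 6 cuts → 6 fragments:
  4708 − 3349 = 1359 bp
  5362 − 4708 = 654 bp
  7635 − 5362 = 2273 bp
  9259 − 7635 = 1624 bp
  10160 − 9259 = 901 bp
  wrap: 11403 − 10160 + 3349 = 4592 bp
Sorted largest to smallest: 4592, 2273, 1624, 1359, 901, 654 bp.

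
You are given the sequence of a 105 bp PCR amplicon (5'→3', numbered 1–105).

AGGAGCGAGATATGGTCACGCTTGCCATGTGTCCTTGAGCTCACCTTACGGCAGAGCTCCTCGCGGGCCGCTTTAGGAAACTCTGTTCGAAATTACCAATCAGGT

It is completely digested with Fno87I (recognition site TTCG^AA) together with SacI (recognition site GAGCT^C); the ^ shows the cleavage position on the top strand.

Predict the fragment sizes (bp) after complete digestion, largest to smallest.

41, 31, 17, 16 bp

The Fno87I site (TTCGAA) starts at position 86.
Fno87I cuts after base 4 of each site, so after position 89.
SacI sites (GAGCTC) start at positions 37, 54.
SacI cuts after base 5 of each site (before the last base), so after positions 41, 58.
Combined cut positions: 41, 58, 89.
Linear molecule, 3 cuts → 4 fragments:
  1–41 → 41 bp
  42–58 → 17 bp
  59–89 → 31 bp
  90–105 → 16 bp
Sorted largest to smallest: 41, 31, 17, 16 bp.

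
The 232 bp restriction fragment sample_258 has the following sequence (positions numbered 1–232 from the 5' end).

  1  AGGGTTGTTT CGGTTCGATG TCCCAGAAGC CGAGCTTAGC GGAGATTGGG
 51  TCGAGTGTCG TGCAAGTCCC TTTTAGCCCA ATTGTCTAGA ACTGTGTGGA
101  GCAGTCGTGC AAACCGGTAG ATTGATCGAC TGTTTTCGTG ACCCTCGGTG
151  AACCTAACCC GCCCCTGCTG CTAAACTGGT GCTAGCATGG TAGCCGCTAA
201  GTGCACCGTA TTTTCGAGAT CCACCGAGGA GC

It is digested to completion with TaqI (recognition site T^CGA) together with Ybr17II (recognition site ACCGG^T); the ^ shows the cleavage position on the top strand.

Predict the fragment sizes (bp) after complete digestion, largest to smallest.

TaqI sites (TCGA) start at positions 15, 51, 126, 214.
TaqI cuts after the first base of each site, so after positions 15, 51, 126, 214.
The Ybr17II site (ACCGGT) starts at position 113.
Ybr17II cuts after base 5 of each site (before the last base), so after position 117.
Combined cut positions: 15, 51, 117, 126, 214.
Linear molecule, 5 cuts → 6 fragments:
  1–15 → 15 bp
  16–51 → 36 bp
  52–117 → 66 bp
  118–126 → 9 bp
  127–214 → 88 bp
  215–232 → 18 bp
Sorted largest to smallest: 88, 66, 36, 18, 15, 9 bp.

88, 66, 36, 18, 15, 9 bp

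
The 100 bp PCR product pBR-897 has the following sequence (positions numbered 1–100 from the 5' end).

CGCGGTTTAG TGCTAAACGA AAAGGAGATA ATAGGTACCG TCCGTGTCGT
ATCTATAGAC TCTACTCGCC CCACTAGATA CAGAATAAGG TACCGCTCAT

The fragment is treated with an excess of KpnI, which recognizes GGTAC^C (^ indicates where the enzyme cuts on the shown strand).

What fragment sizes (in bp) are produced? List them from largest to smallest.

KpnI sites (GGTACC) start at positions 34, 89.
KpnI cuts after base 5 of each site (before the last base), so after positions 38, 93.
Linear molecule, 2 cuts → 3 fragments:
  1–38 → 38 bp
  39–93 → 55 bp
  94–100 → 7 bp
Sorted largest to smallest: 55, 38, 7 bp.

55, 38, 7 bp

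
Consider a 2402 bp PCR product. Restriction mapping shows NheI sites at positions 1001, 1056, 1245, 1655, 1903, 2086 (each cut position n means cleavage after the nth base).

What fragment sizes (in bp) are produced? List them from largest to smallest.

1001, 410, 316, 248, 189, 183, 55 bp

Linear molecule, 6 cuts → 7 fragments:
  1001 − 0 = 1001 bp
  1056 − 1001 = 55 bp
  1245 − 1056 = 189 bp
  1655 − 1245 = 410 bp
  1903 − 1655 = 248 bp
  2086 − 1903 = 183 bp
  2402 − 2086 = 316 bp
Sorted largest to smallest: 1001, 410, 316, 248, 189, 183, 55 bp.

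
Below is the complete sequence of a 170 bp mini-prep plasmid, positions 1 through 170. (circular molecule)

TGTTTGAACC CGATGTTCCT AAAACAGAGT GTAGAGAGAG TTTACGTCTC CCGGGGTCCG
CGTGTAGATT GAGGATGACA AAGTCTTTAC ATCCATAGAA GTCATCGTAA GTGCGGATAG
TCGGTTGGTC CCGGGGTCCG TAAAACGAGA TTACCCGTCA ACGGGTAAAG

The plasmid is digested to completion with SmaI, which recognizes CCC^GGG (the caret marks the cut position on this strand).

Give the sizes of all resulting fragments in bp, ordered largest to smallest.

SmaI sites (CCCGGG) start at positions 50, 130.
SmaI cuts after base 3 of each site, so after positions 52, 132.
Circular molecule, 2 cuts → 2 fragments:
  53–132 → 80 bp
  133–170 then 1–52 → 38 + 52 = 90 bp
Sorted largest to smallest: 90, 80 bp.

90, 80 bp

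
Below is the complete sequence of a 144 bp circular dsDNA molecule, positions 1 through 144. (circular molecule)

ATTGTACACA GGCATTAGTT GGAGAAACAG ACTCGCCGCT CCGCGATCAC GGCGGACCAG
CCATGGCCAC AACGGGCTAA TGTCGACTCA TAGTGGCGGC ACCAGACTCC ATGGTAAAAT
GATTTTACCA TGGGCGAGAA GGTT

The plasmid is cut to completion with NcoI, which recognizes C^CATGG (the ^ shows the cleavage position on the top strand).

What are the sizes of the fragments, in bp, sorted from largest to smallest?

77, 48, 19 bp

NcoI sites (CCATGG) start at positions 61, 109, 128.
NcoI cuts after the first base of each site, so after positions 61, 109, 128.
Circular molecule, 3 cuts → 3 fragments:
  62–109 → 48 bp
  110–128 → 19 bp
  129–144 then 1–61 → 16 + 61 = 77 bp
Sorted largest to smallest: 77, 48, 19 bp.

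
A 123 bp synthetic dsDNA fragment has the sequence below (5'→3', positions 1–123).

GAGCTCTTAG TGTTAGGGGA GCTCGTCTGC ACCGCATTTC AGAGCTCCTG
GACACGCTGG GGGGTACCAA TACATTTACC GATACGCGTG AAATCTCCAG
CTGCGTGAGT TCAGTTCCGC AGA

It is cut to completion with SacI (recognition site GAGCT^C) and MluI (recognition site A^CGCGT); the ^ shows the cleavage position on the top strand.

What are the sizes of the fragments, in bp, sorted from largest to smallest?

SacI sites (GAGCTC) start at positions 1, 19, 42.
SacI cuts after base 5 of each site (before the last base), so after positions 5, 23, 46.
The MluI site (ACGCGT) starts at position 84.
MluI cuts after the first base of each site, so after position 84.
Combined cut positions: 5, 23, 46, 84.
Linear molecule, 4 cuts → 5 fragments:
  1–5 → 5 bp
  6–23 → 18 bp
  24–46 → 23 bp
  47–84 → 38 bp
  85–123 → 39 bp
Sorted largest to smallest: 39, 38, 23, 18, 5 bp.

39, 38, 23, 18, 5 bp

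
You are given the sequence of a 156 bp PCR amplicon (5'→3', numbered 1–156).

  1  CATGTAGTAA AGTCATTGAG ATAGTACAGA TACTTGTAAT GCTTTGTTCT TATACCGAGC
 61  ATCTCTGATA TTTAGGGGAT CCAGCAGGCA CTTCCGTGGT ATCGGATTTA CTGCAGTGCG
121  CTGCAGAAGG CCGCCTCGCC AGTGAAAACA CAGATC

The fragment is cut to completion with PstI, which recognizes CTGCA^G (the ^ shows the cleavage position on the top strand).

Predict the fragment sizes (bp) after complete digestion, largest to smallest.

115, 31, 10 bp

PstI sites (CTGCAG) start at positions 111, 121.
PstI cuts after base 5 of each site (before the last base), so after positions 115, 125.
Linear molecule, 2 cuts → 3 fragments:
  1–115 → 115 bp
  116–125 → 10 bp
  126–156 → 31 bp
Sorted largest to smallest: 115, 31, 10 bp.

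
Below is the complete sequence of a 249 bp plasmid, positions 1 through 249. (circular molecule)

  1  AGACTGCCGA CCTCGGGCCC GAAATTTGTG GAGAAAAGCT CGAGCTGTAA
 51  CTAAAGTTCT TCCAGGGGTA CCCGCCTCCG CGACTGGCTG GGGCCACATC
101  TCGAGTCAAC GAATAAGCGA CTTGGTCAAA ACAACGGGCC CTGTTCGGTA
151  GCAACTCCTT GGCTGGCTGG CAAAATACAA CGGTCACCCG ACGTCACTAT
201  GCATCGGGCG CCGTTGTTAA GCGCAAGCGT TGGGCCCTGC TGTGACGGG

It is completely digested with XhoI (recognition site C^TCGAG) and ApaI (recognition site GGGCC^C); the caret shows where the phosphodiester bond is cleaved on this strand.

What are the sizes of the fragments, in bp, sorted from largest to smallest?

XhoI sites (CTCGAG) start at positions 39, 100.
XhoI cuts after the first base of each site, so after positions 39, 100.
ApaI sites (GGGCCC) start at positions 15, 136, 232.
ApaI cuts after base 5 of each site (before the last base), so after positions 19, 140, 236.
Combined cut positions: 19, 39, 100, 140, 236.
Circular molecule, 5 cuts → 5 fragments:
  20–39 → 20 bp
  40–100 → 61 bp
  101–140 → 40 bp
  141–236 → 96 bp
  237–249 then 1–19 → 13 + 19 = 32 bp
Sorted largest to smallest: 96, 61, 40, 32, 20 bp.

96, 61, 40, 32, 20 bp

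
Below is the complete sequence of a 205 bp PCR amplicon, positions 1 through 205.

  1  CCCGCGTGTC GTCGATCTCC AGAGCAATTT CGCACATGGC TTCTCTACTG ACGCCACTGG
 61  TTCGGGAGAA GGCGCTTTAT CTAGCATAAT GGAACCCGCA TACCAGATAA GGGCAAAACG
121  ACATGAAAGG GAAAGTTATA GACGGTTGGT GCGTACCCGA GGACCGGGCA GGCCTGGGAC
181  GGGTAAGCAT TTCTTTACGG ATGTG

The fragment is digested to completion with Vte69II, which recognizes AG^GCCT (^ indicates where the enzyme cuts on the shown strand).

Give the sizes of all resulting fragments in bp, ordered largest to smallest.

171, 34 bp

The Vte69II site (AGGCCT) starts at position 170.
Vte69II cuts after base 2 of each site, so after position 171.
Linear molecule, 1 cut → 2 fragments:
  1–171 → 171 bp
  172–205 → 34 bp
Sorted largest to smallest: 171, 34 bp.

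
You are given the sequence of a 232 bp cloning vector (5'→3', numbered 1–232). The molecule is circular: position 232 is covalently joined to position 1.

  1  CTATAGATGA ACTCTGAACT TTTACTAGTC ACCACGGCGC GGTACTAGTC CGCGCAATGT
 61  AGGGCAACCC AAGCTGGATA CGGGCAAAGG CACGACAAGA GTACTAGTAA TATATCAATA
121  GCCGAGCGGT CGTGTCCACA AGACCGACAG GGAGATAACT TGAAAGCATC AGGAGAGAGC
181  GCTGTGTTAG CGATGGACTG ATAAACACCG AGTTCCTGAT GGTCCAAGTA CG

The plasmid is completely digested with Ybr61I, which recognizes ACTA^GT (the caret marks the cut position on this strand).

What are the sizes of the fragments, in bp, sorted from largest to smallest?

Ybr61I sites (ACTAGT) start at positions 24, 44, 103.
Ybr61I cuts after base 4 of each site, so after positions 27, 47, 106.
Circular molecule, 3 cuts → 3 fragments:
  28–47 → 20 bp
  48–106 → 59 bp
  107–232 then 1–27 → 126 + 27 = 153 bp
Sorted largest to smallest: 153, 59, 20 bp.

153, 59, 20 bp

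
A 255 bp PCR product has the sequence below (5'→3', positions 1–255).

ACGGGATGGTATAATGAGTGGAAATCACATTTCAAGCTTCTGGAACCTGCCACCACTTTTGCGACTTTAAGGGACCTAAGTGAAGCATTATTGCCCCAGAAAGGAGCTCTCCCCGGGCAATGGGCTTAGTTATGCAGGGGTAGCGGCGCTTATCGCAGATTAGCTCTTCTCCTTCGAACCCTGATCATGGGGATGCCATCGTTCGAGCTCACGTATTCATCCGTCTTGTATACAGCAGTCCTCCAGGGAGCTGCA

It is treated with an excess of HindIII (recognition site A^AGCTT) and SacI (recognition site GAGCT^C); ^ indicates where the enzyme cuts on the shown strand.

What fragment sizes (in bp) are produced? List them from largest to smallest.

101, 74, 46, 34 bp

The HindIII site (AAGCTT) starts at position 34.
HindIII cuts after the first base of each site, so after position 34.
SacI sites (GAGCTC) start at positions 104, 205.
SacI cuts after base 5 of each site (before the last base), so after positions 108, 209.
Combined cut positions: 34, 108, 209.
Linear molecule, 3 cuts → 4 fragments:
  1–34 → 34 bp
  35–108 → 74 bp
  109–209 → 101 bp
  210–255 → 46 bp
Sorted largest to smallest: 101, 74, 46, 34 bp.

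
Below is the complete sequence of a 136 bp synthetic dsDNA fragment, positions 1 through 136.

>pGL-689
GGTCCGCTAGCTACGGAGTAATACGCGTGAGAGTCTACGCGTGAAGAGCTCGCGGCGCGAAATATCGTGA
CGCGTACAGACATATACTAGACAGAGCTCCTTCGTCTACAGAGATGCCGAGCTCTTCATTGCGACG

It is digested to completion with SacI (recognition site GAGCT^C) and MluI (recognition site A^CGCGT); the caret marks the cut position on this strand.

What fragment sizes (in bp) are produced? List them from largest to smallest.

28, 25, 23, 20, 14, 13, 13 bp

SacI sites (GAGCTC) start at positions 46, 94, 119.
SacI cuts after base 5 of each site (before the last base), so after positions 50, 98, 123.
MluI sites (ACGCGT) start at positions 23, 37, 70.
MluI cuts after the first base of each site, so after positions 23, 37, 70.
Combined cut positions: 23, 37, 50, 70, 98, 123.
Linear molecule, 6 cuts → 7 fragments:
  1–23 → 23 bp
  24–37 → 14 bp
  38–50 → 13 bp
  51–70 → 20 bp
  71–98 → 28 bp
  99–123 → 25 bp
  124–136 → 13 bp
Sorted largest to smallest: 28, 25, 23, 20, 14, 13, 13 bp.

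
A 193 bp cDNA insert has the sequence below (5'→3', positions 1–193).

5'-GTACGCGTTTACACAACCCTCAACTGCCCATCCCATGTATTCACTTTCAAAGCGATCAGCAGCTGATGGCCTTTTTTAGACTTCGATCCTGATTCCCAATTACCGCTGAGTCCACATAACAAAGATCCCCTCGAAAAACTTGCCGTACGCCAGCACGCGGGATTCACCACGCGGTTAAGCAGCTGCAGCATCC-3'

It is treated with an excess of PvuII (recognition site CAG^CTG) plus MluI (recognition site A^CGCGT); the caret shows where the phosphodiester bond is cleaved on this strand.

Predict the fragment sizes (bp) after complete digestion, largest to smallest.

PvuII sites (CAGCTG) start at positions 60, 180.
PvuII cuts after base 3 of each site, so after positions 62, 182.
The MluI site (ACGCGT) starts at position 3.
MluI cuts after the first base of each site, so after position 3.
Combined cut positions: 3, 62, 182.
Linear molecule, 3 cuts → 4 fragments:
  1–3 → 3 bp
  4–62 → 59 bp
  63–182 → 120 bp
  183–193 → 11 bp
Sorted largest to smallest: 120, 59, 11, 3 bp.

120, 59, 11, 3 bp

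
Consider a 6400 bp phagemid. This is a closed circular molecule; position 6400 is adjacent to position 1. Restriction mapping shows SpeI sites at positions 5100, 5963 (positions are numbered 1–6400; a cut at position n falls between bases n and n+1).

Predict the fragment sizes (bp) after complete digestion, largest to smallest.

Circular molecule, 2 cuts → 2 fragments:
  5963 − 5100 = 863 bp
  wrap: 6400 − 5963 + 5100 = 5537 bp
Sorted largest to smallest: 5537, 863 bp.

5537, 863 bp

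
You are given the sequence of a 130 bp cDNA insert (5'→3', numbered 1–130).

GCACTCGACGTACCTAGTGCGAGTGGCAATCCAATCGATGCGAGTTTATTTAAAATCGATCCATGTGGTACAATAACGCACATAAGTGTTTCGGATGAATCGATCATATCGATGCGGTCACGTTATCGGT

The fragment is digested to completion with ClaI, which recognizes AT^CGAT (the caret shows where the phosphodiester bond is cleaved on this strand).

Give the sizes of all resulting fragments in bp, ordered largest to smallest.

ClaI sites (ATCGAT) start at positions 34, 55, 99, 108.
ClaI cuts after base 2 of each site, so after positions 35, 56, 100, 109.
Linear molecule, 4 cuts → 5 fragments:
  1–35 → 35 bp
  36–56 → 21 bp
  57–100 → 44 bp
  101–109 → 9 bp
  110–130 → 21 bp
Sorted largest to smallest: 44, 35, 21, 21, 9 bp.

44, 35, 21, 21, 9 bp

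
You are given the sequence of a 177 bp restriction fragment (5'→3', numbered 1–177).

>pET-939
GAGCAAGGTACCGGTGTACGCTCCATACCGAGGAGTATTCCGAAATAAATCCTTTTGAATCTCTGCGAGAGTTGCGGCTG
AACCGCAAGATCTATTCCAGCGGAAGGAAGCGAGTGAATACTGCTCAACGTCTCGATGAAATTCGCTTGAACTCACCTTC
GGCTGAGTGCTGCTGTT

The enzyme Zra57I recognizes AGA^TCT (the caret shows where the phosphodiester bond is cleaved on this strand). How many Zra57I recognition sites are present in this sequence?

1

AGATCT occurs starting at position 88.
Zra57I cuts at 1 site.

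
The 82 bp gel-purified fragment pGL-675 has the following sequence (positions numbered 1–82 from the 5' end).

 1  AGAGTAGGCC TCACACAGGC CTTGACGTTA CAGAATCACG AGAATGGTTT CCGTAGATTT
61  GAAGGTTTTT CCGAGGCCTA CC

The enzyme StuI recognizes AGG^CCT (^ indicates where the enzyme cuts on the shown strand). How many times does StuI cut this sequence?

3

AGGCCT occurs starting at positions 6, 17, 74.
StuI cuts at 3 sites.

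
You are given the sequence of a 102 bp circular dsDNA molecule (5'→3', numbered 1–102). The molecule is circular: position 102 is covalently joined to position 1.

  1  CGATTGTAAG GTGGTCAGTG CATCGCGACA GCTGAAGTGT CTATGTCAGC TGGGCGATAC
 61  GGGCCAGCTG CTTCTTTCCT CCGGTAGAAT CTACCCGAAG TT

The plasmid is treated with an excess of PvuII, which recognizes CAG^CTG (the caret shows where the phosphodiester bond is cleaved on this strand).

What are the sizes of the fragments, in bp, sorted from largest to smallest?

PvuII sites (CAGCTG) start at positions 29, 47, 65.
PvuII cuts after base 3 of each site, so after positions 31, 49, 67.
Circular molecule, 3 cuts → 3 fragments:
  32–49 → 18 bp
  50–67 → 18 bp
  68–102 then 1–31 → 35 + 31 = 66 bp
Sorted largest to smallest: 66, 18, 18 bp.

66, 18, 18 bp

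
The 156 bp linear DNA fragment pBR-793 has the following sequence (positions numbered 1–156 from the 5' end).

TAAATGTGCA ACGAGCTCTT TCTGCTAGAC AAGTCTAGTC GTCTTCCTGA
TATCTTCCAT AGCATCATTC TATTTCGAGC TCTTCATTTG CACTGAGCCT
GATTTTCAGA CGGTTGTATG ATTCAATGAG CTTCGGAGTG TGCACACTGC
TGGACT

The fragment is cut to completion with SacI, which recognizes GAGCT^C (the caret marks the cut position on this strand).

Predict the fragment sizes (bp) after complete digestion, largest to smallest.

75, 64, 17 bp

SacI sites (GAGCTC) start at positions 13, 77.
SacI cuts after base 5 of each site (before the last base), so after positions 17, 81.
Linear molecule, 2 cuts → 3 fragments:
  1–17 → 17 bp
  18–81 → 64 bp
  82–156 → 75 bp
Sorted largest to smallest: 75, 64, 17 bp.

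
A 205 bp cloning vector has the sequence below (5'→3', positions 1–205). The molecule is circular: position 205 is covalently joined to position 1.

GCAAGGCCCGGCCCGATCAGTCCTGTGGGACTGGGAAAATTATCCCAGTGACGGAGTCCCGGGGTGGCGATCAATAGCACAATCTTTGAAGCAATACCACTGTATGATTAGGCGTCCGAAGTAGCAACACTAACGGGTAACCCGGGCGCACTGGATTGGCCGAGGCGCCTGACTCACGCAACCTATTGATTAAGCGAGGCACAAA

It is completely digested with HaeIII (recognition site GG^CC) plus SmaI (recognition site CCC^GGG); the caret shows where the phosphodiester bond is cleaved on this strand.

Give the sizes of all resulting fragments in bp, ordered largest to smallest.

83, 52, 49, 16, 5 bp

HaeIII sites (GGCC) start at positions 5, 10, 158.
HaeIII cuts after base 2 of each site, so after positions 6, 11, 159.
SmaI sites (CCCGGG) start at positions 58, 141.
SmaI cuts after base 3 of each site, so after positions 60, 143.
Combined cut positions: 6, 11, 60, 143, 159.
Circular molecule, 5 cuts → 5 fragments:
  7–11 → 5 bp
  12–60 → 49 bp
  61–143 → 83 bp
  144–159 → 16 bp
  160–205 then 1–6 → 46 + 6 = 52 bp
Sorted largest to smallest: 83, 52, 49, 16, 5 bp.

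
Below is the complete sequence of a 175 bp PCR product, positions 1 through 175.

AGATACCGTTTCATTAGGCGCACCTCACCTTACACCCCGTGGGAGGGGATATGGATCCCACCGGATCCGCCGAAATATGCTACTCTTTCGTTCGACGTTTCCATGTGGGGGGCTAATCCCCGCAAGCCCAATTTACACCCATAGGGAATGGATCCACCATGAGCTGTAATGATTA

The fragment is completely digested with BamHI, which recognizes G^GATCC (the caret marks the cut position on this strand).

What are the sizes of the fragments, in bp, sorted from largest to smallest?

BamHI sites (GGATCC) start at positions 53, 63, 150.
BamHI cuts after the first base of each site, so after positions 53, 63, 150.
Linear molecule, 3 cuts → 4 fragments:
  1–53 → 53 bp
  54–63 → 10 bp
  64–150 → 87 bp
  151–175 → 25 bp
Sorted largest to smallest: 87, 53, 25, 10 bp.

87, 53, 25, 10 bp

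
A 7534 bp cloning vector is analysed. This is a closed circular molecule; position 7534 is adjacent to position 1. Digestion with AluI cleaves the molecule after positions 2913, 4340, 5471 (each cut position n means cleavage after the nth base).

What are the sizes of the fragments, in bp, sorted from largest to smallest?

Circular molecule, 3 cuts → 3 fragments:
  4340 − 2913 = 1427 bp
  5471 − 4340 = 1131 bp
  wrap: 7534 − 5471 + 2913 = 4976 bp
Sorted largest to smallest: 4976, 1427, 1131 bp.

4976, 1427, 1131 bp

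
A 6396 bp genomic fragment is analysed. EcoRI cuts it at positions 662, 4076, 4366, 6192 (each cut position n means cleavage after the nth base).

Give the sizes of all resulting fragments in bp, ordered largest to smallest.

Linear molecule, 4 cuts → 5 fragments:
  662 − 0 = 662 bp
  4076 − 662 = 3414 bp
  4366 − 4076 = 290 bp
  6192 − 4366 = 1826 bp
  6396 − 6192 = 204 bp
Sorted largest to smallest: 3414, 1826, 662, 290, 204 bp.

3414, 1826, 662, 290, 204 bp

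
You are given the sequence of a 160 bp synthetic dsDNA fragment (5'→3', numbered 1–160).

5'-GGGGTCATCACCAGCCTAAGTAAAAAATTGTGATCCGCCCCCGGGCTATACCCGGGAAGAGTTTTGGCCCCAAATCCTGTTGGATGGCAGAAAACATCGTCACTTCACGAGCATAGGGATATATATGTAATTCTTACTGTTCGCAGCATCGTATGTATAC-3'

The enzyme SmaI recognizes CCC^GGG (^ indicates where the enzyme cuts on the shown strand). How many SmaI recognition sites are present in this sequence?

CCCGGG occurs starting at positions 40, 51.
SmaI cuts at 2 sites.

2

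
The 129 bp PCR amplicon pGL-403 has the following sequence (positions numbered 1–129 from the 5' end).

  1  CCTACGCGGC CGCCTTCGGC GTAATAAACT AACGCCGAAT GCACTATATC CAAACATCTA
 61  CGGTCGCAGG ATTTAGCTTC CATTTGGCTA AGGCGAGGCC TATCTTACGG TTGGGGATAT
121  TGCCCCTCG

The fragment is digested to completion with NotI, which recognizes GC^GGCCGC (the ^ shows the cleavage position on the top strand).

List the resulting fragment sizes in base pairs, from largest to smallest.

122, 7 bp

The NotI site (GCGGCCGC) starts at position 6.
NotI cuts after base 2 of each site, so after position 7.
Linear molecule, 1 cut → 2 fragments:
  1–7 → 7 bp
  8–129 → 122 bp
Sorted largest to smallest: 122, 7 bp.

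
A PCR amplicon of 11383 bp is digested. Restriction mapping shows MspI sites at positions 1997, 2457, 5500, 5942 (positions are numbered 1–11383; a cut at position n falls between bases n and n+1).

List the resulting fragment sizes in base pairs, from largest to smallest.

Linear molecule, 4 cuts → 5 fragments:
  1997 − 0 = 1997 bp
  2457 − 1997 = 460 bp
  5500 − 2457 = 3043 bp
  5942 − 5500 = 442 bp
  11383 − 5942 = 5441 bp
Sorted largest to smallest: 5441, 3043, 1997, 460, 442 bp.

5441, 3043, 1997, 460, 442 bp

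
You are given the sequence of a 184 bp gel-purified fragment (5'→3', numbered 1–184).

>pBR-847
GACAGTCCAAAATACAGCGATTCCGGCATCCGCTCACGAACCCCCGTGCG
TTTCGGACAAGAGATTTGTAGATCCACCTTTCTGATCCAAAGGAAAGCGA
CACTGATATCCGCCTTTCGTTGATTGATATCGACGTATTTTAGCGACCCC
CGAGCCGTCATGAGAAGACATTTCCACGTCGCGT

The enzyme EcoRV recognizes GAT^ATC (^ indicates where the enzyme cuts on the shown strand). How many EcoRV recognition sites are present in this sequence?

GATATC occurs starting at positions 105, 126.
EcoRV cuts at 2 sites.

2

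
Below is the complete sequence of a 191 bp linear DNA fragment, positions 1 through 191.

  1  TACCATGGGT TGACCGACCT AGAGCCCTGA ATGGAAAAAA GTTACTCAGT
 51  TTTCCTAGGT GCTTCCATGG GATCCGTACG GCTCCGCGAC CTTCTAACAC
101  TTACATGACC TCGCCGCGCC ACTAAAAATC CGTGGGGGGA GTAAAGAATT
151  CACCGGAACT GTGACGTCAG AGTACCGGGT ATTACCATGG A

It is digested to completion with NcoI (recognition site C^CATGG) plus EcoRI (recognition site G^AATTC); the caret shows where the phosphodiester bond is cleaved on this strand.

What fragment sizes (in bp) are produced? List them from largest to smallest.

81, 62, 39, 6, 3 bp

NcoI sites (CCATGG) start at positions 3, 65, 185.
NcoI cuts after the first base of each site, so after positions 3, 65, 185.
The EcoRI site (GAATTC) starts at position 146.
EcoRI cuts after the first base of each site, so after position 146.
Combined cut positions: 3, 65, 146, 185.
Linear molecule, 4 cuts → 5 fragments:
  1–3 → 3 bp
  4–65 → 62 bp
  66–146 → 81 bp
  147–185 → 39 bp
  186–191 → 6 bp
Sorted largest to smallest: 81, 62, 39, 6, 3 bp.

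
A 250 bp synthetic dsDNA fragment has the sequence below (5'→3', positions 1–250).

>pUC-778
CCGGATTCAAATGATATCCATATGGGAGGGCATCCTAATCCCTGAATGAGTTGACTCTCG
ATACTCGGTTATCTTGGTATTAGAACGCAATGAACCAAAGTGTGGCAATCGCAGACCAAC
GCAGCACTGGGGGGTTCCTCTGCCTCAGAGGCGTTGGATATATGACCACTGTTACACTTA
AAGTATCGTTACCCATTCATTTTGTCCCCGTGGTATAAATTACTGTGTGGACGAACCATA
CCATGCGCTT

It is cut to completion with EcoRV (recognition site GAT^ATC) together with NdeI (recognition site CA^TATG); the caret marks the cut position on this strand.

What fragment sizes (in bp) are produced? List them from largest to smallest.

230, 15, 5 bp

The EcoRV site (GATATC) starts at position 13.
EcoRV cuts after base 3 of each site, so after position 15.
The NdeI site (CATATG) starts at position 19.
NdeI cuts after base 2 of each site, so after position 20.
Combined cut positions: 15, 20.
Linear molecule, 2 cuts → 3 fragments:
  1–15 → 15 bp
  16–20 → 5 bp
  21–250 → 230 bp
Sorted largest to smallest: 230, 15, 5 bp.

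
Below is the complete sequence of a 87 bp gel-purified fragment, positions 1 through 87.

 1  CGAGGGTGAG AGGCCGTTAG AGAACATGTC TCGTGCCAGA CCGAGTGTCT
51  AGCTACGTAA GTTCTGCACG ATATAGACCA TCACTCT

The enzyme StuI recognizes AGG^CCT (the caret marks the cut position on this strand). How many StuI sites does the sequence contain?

No occurrence of AGGCCT is present in the sequence.
StuI does not cut: 0 sites.

0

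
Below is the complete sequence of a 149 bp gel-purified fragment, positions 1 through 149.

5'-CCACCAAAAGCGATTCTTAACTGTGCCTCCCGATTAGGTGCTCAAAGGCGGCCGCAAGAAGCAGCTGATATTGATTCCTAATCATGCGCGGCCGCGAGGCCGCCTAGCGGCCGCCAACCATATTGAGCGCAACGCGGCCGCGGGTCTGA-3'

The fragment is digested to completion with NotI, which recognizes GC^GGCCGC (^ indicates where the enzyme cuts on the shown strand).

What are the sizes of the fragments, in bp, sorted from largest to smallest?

49, 40, 27, 19, 14 bp

NotI sites (GCGGCCGC) start at positions 48, 88, 107, 134.
NotI cuts after base 2 of each site, so after positions 49, 89, 108, 135.
Linear molecule, 4 cuts → 5 fragments:
  1–49 → 49 bp
  50–89 → 40 bp
  90–108 → 19 bp
  109–135 → 27 bp
  136–149 → 14 bp
Sorted largest to smallest: 49, 40, 27, 19, 14 bp.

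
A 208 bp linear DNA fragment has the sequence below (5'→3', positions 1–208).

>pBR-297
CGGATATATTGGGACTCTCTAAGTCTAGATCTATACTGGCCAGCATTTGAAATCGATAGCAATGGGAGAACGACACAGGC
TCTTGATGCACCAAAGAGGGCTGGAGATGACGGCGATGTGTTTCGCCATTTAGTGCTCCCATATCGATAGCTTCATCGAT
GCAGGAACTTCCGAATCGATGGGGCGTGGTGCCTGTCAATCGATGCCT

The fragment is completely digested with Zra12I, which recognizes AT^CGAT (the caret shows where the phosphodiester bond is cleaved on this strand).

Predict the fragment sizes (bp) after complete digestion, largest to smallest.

91, 53, 24, 20, 12, 8 bp

Zra12I sites (ATCGAT) start at positions 52, 143, 155, 175, 199.
Zra12I cuts after base 2 of each site, so after positions 53, 144, 156, 176, 200.
Linear molecule, 5 cuts → 6 fragments:
  1–53 → 53 bp
  54–144 → 91 bp
  145–156 → 12 bp
  157–176 → 20 bp
  177–200 → 24 bp
  201–208 → 8 bp
Sorted largest to smallest: 91, 53, 24, 20, 12, 8 bp.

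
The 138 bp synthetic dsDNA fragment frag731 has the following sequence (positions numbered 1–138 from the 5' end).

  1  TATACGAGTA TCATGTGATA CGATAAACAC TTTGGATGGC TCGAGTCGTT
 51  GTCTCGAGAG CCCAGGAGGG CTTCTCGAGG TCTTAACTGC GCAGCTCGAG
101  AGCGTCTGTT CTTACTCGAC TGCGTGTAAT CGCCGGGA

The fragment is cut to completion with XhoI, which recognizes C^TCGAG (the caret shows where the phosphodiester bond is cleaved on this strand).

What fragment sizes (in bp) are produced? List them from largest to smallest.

XhoI sites (CTCGAG) start at positions 40, 53, 74, 95.
XhoI cuts after the first base of each site, so after positions 40, 53, 74, 95.
Linear molecule, 4 cuts → 5 fragments:
  1–40 → 40 bp
  41–53 → 13 bp
  54–74 → 21 bp
  75–95 → 21 bp
  96–138 → 43 bp
Sorted largest to smallest: 43, 40, 21, 21, 13 bp.

43, 40, 21, 21, 13 bp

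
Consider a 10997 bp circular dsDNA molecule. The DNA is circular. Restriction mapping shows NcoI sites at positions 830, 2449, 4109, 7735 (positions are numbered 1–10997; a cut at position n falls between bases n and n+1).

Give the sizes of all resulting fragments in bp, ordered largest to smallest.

Circular molecule, 4 cuts → 4 fragments:
  2449 − 830 = 1619 bp
  4109 − 2449 = 1660 bp
  7735 − 4109 = 3626 bp
  wrap: 10997 − 7735 + 830 = 4092 bp
Sorted largest to smallest: 4092, 3626, 1660, 1619 bp.

4092, 3626, 1660, 1619 bp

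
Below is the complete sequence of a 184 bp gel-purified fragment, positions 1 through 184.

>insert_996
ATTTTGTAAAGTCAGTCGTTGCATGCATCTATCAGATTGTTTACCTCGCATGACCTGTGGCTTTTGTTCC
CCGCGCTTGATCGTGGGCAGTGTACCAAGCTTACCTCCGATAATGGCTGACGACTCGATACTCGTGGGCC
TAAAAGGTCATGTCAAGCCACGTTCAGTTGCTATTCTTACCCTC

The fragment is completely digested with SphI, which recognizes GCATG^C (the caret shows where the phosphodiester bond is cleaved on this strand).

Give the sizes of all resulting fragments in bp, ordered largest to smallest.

159, 25 bp

The SphI site (GCATGC) starts at position 21.
SphI cuts after base 5 of each site (before the last base), so after position 25.
Linear molecule, 1 cut → 2 fragments:
  1–25 → 25 bp
  26–184 → 159 bp
Sorted largest to smallest: 159, 25 bp.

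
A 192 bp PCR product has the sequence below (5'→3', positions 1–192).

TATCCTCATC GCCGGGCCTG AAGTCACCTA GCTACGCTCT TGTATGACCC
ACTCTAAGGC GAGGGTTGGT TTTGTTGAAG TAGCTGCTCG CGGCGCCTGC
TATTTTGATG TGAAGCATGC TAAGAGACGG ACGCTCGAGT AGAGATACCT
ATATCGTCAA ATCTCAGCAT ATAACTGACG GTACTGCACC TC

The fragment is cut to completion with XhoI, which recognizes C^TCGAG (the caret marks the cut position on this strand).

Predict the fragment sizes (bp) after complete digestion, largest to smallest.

The XhoI site (CTCGAG) starts at position 134.
XhoI cuts after the first base of each site, so after position 134.
Linear molecule, 1 cut → 2 fragments:
  1–134 → 134 bp
  135–192 → 58 bp
Sorted largest to smallest: 134, 58 bp.

134, 58 bp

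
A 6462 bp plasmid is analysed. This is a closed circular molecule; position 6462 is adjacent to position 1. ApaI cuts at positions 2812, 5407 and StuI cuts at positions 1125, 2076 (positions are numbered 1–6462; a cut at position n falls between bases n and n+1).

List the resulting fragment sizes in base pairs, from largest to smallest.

Combined cut positions (sorted): 1125, 2076, 2812, 5407.
Circular molecule, 4 cuts → 4 fragments:
  2076 − 1125 = 951 bp
  2812 − 2076 = 736 bp
  5407 − 2812 = 2595 bp
  wrap: 6462 − 5407 + 1125 = 2180 bp
Sorted largest to smallest: 2595, 2180, 951, 736 bp.

2595, 2180, 951, 736 bp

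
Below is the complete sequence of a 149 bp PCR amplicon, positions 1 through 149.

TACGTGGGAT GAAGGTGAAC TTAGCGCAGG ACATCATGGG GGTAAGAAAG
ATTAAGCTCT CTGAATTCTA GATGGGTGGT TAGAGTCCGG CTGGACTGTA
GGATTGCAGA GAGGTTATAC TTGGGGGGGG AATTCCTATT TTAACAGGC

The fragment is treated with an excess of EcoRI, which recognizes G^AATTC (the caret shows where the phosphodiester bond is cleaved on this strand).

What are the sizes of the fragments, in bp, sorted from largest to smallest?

EcoRI sites (GAATTC) start at positions 63, 130.
EcoRI cuts after the first base of each site, so after positions 63, 130.
Linear molecule, 2 cuts → 3 fragments:
  1–63 → 63 bp
  64–130 → 67 bp
  131–149 → 19 bp
Sorted largest to smallest: 67, 63, 19 bp.

67, 63, 19 bp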